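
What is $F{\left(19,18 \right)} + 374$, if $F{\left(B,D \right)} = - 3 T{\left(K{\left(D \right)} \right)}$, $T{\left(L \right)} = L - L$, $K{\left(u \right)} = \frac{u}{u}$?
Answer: $374$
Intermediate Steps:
$K{\left(u \right)} = 1$
$T{\left(L \right)} = 0$
$F{\left(B,D \right)} = 0$ ($F{\left(B,D \right)} = \left(-3\right) 0 = 0$)
$F{\left(19,18 \right)} + 374 = 0 + 374 = 374$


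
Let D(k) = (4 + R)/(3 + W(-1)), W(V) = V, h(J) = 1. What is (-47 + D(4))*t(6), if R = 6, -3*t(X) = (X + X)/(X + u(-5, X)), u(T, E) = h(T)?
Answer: 24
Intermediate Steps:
u(T, E) = 1
t(X) = -2*X/(3*(1 + X)) (t(X) = -(X + X)/(3*(X + 1)) = -2*X/(3*(1 + X)))
D(k) = 5 (D(k) = (4 + 6)/(3 - 1) = 10/2 = 10*(½) = 5)
(-47 + D(4))*t(6) = (-47 + 5)*(-2*6/(3 + 3*6)) = -(-84)*6/(3 + 18) = -(-84)*6/21 = -42*(-4/7) = 24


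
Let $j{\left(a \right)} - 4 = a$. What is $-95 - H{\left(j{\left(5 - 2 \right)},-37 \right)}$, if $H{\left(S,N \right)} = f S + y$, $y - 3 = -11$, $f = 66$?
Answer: $-549$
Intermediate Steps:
$y = -8$ ($y = 3 - 11 = -8$)
$j{\left(a \right)} = 4 + a$
$H{\left(S,N \right)} = -8 + 66 S$ ($H{\left(S,N \right)} = 66 S - 8 = -8 + 66 S$)
$-95 - H{\left(j{\left(5 - 2 \right)},-37 \right)} = -95 - \left(-8 + 66 \left(4 + \left(5 - 2\right)\right)\right) = -95 - \left(-8 + 66 \left(4 + 3\right)\right) = -95 - \left(-8 + 66 \cdot 7\right) = -95 - \left(-8 + 462\right) = -95 - 454 = -549$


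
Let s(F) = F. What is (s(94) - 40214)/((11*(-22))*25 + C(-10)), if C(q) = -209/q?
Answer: 401200/60291 ≈ 6.6544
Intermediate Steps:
(s(94) - 40214)/((11*(-22))*25 + C(-10)) = (94 - 40214)/((11*(-22))*25 - 209/(-10)) = -40120/(-242*25 - 209*(-⅒)) = -40120/(-6050 + 209/10) = -40120/(-60291/10) = -40120*(-10/60291) = 401200/60291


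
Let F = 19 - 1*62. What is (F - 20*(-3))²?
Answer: 289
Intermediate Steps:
F = -43 (F = 19 - 62 = -43)
(F - 20*(-3))² = (-43 - 20*(-3))² = (-43 + 60)² = 17² = 289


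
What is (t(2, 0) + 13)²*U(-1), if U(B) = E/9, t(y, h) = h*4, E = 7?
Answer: 1183/9 ≈ 131.44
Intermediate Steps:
t(y, h) = 4*h
U(B) = 7/9
(t(2, 0) + 13)²*U(-1) = (4*0 + 13)²*(7/9) = (0 + 13)²*(7/9) = 13²*(7/9) = 169*(7/9) = 1183/9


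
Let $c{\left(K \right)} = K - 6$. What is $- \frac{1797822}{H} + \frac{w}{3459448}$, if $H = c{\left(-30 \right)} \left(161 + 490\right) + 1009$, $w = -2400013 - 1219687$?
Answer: $\frac{1534573177589}{19396260074} \approx 79.117$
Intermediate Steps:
$w = -3619700$ ($w = -2400013 - 1219687 = -3619700$)
$c{\left(K \right)} = -6 + K$ ($c{\left(K \right)} = K - 6 = -6 + K$)
$H = -22427$ ($H = \left(-6 - 30\right) \left(161 + 490\right) + 1009 = \left(-36\right) 651 + 1009 = -23436 + 1009 = -22427$)
$- \frac{1797822}{H} + \frac{w}{3459448} = - \frac{1797822}{-22427} - \frac{3619700}{3459448} = \left(-1797822\right) \left(- \frac{1}{22427}\right) - \frac{904925}{864862} = \frac{1797822}{22427} - \frac{904925}{864862} = \frac{1534573177589}{19396260074}$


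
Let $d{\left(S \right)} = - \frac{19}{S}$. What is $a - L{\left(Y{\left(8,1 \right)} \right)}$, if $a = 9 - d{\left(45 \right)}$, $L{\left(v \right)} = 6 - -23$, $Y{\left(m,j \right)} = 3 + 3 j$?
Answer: $- \frac{881}{45} \approx -19.578$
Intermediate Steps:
$L{\left(v \right)} = 29$ ($L{\left(v \right)} = 6 + 23 = 29$)
$a = \frac{424}{45}$ ($a = 9 - - \frac{19}{45} = 9 + \frac{19}{45} = \frac{424}{45} \approx 9.4222$)
$a - L{\left(Y{\left(8,1 \right)} \right)} = \frac{424}{45} - 29 = - \frac{881}{45}$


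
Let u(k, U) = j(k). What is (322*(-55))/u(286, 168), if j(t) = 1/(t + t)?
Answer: -10130120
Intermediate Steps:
j(t) = 1/(2*t)
u(k, U) = 1/(2*k)
(322*(-55))/u(286, 168) = (322*(-55))/(((1/2)/286)) = -17710/((1/2)*(1/286)) = -17710/1/572 = -17710*572 = -10130120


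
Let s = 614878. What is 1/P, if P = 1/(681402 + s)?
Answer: 1296280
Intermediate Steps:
P = 1/1296280 (P = 1/(681402 + 614878) = 1/1296280 ≈ 7.7144e-7)
1/P = 1/(1/1296280) = 1296280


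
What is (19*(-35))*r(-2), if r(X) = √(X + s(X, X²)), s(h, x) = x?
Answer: -665*√2 ≈ -940.45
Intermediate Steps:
r(X) = √(X + X²)
(19*(-35))*r(-2) = (19*(-35))*√(-2*(1 - 2)) = -665*√2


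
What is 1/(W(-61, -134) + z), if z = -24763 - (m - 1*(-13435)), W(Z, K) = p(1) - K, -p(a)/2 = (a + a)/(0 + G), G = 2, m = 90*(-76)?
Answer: -1/31226 ≈ -3.2025e-5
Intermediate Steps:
m = -6840
p(a) = -2*a (p(a) = -2*(a + a)/(0 + 2) = -2*2*a/2 = -2*a)
W(Z, K) = -2 - K (W(Z, K) = -2*1 - K = -2 - K)
z = -31358 (z = -24763 - (-6840 - 1*(-13435)) = -24763 - (-6840 + 13435) = -24763 - 1*6595 = -24763 - 6595 = -31358)
1/(W(-61, -134) + z) = 1/((-2 - 1*(-134)) - 31358) = 1/((-2 + 134) - 31358) = 1/(132 - 31358) = 1/(-31226) = -1/31226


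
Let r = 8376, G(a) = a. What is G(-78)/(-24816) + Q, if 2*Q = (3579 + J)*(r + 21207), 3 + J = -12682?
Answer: -557083626251/4136 ≈ -1.3469e+8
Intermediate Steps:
J = -12685 (J = -3 - 12682 = -12685)
Q = -134691399 (Q = ((3579 - 12685)*(8376 + 21207))/2 = (-9106*29583)/2 = (1/2)*(-269382798) = -134691399)
G(-78)/(-24816) + Q = -78/(-24816) - 134691399 = -78*(-1/24816) - 134691399 = 13/4136 - 134691399 = -557083626251/4136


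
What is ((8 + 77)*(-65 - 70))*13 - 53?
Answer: -149228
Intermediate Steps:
((8 + 77)*(-65 - 70))*13 - 53 = (85*(-135))*13 - 53 = -11475*13 - 53 = -149175 - 53 = -149228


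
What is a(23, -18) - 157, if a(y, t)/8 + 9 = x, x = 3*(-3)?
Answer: -301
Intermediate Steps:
x = -9
a(y, t) = -144 (a(y, t) = -72 + 8*(-9) = -72 - 72 = -144)
a(23, -18) - 157 = -144 - 157 = -301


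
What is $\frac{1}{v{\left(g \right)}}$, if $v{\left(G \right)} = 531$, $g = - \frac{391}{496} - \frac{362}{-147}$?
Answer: $\frac{1}{531} \approx 0.0018832$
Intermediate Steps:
$g = \frac{122075}{72912}$ ($g = \left(-391\right) \frac{1}{496} - - \frac{362}{147} = - \frac{391}{496} + \frac{362}{147} = \frac{122075}{72912} \approx 1.6743$)
$\frac{1}{v{\left(g \right)}} = \frac{1}{531}$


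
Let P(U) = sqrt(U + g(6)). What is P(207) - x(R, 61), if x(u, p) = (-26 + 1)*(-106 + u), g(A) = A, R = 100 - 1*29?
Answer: -875 + sqrt(213) ≈ -860.41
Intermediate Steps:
R = 71 (R = 100 - 29 = 71)
x(u, p) = 2650 - 25*u (x(u, p) = -25*(-106 + u) = 2650 - 25*u)
P(U) = sqrt(6 + U) (P(U) = sqrt(U + 6) = sqrt(6 + U))
P(207) - x(R, 61) = sqrt(6 + 207) - (2650 - 25*71) = sqrt(213) - (2650 - 1775) = sqrt(213) - 1*875 = sqrt(213) - 875 = -875 + sqrt(213)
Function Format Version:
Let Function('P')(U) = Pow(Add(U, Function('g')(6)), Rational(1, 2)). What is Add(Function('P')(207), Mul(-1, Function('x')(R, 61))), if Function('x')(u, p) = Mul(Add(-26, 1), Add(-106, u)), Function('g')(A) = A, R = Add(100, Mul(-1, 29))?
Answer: Add(-875, Pow(213, Rational(1, 2))) ≈ -860.41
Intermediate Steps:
R = 71 (R = Add(100, -29) = 71)
Function('x')(u, p) = Add(2650, Mul(-25, u)) (Function('x')(u, p) = Mul(-25, Add(-106, u)) = Add(2650, Mul(-25, u)))
Function('P')(U) = Pow(Add(6, U), Rational(1, 2)) (Function('P')(U) = Pow(Add(U, 6), Rational(1, 2)) = Pow(Add(6, U), Rational(1, 2)))
Add(Function('P')(207), Mul(-1, Function('x')(R, 61))) = Add(Pow(Add(6, 207), Rational(1, 2)), Mul(-1, Add(2650, Mul(-25, 71)))) = Add(Pow(213, Rational(1, 2)), Mul(-1, Add(2650, -1775))) = Add(Pow(213, Rational(1, 2)), Mul(-1, 875)) = Add(Pow(213, Rational(1, 2)), -875) = Add(-875, Pow(213, Rational(1, 2)))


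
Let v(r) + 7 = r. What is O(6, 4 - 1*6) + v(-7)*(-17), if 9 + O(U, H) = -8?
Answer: 221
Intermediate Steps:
O(U, H) = -17 (O(U, H) = -9 - 8 = -17)
v(r) = -7 + r
O(6, 4 - 1*6) + v(-7)*(-17) = -17 + (-7 - 7)*(-17) = -17 - 14*(-17) = -17 + 238 = 221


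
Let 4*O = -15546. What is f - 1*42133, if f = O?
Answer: -92039/2 ≈ -46020.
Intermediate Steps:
O = -7773/2 (O = (¼)*(-15546) = -7773/2 ≈ -3886.5)
f = -7773/2 ≈ -3886.5
f - 1*42133 = -7773/2 - 1*42133 = -7773/2 - 42133 = -92039/2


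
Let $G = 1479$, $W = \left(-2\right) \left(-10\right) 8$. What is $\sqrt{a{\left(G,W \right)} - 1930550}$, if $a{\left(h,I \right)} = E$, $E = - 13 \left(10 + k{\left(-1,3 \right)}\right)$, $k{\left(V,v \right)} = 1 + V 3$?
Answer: $i \sqrt{1930654} \approx 1389.5 i$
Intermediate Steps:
$W = 160$ ($W = 20 \cdot 8 = 160$)
$k{\left(V,v \right)} = 1 + 3 V$
$E = -104$ ($E = - 13 \left(10 + \left(1 + 3 \left(-1\right)\right)\right) = - 13 \left(10 + \left(1 - 3\right)\right) = - 13 \left(10 - 2\right) = \left(-13\right) 8 = -104$)
$a{\left(h,I \right)} = -104$
$\sqrt{a{\left(G,W \right)} - 1930550} = \sqrt{-104 - 1930550} = \sqrt{-1930654} = i \sqrt{1930654}$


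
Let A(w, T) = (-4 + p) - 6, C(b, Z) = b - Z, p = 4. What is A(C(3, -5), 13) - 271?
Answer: -277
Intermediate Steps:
A(w, T) = -6 (A(w, T) = (-4 + 4) - 6 = 0 - 6 = -6)
A(C(3, -5), 13) - 271 = -6 - 271 = -277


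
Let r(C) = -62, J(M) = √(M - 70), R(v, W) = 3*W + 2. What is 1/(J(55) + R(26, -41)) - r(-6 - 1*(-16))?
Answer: 908551/14656 - I*√15/14656 ≈ 61.992 - 0.00026426*I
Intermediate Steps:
R(v, W) = 2 + 3*W
J(M) = √(-70 + M)
1/(J(55) + R(26, -41)) - r(-6 - 1*(-16)) = 1/(√(-70 + 55) + (2 + 3*(-41))) - 1*(-62) = 1/(√(-15) + (2 - 123)) + 62 = 1/(I*√15 - 121) + 62 = 1/(-121 + I*√15) + 62 = 62 + 1/(-121 + I*√15)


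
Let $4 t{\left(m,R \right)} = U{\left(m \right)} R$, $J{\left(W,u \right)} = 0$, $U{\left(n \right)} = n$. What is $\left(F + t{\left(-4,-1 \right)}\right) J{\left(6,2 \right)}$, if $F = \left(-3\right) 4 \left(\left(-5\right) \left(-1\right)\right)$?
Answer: $0$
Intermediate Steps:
$t{\left(m,R \right)} = \frac{R m}{4}$ ($t{\left(m,R \right)} = \frac{m R}{4} = \frac{R m}{4}$)
$F = -60$ ($F = \left(-12\right) 5 = -60$)
$\left(F + t{\left(-4,-1 \right)}\right) J{\left(6,2 \right)} = \left(-60 + \frac{1}{4} \left(-1\right) \left(-4\right)\right) 0 = \left(-60 + 1\right) 0 = \left(-59\right) 0 = 0$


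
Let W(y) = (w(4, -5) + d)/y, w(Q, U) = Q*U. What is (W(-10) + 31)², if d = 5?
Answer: 4225/4 ≈ 1056.3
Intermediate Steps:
W(y) = -15/y (W(y) = (4*(-5) + 5)/y = (-20 + 5)/y = -15/y)
(W(-10) + 31)² = (-15/(-10) + 31)² = (-15*(-⅒) + 31)² = (3/2 + 31)² = (65/2)² = 4225/4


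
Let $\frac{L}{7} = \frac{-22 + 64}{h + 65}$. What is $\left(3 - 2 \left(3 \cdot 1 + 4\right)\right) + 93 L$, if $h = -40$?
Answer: $\frac{27067}{25} \approx 1082.7$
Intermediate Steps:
$L = \frac{294}{25}$ ($L = 7 \frac{-22 + 64}{-40 + 65} = 7 \cdot \frac{42}{25} = \frac{294}{25} \approx 11.76$)
$\left(3 - 2 \left(3 \cdot 1 + 4\right)\right) + 93 L = \left(3 - 2 \left(3 \cdot 1 + 4\right)\right) + 93 \cdot \frac{294}{25} = \left(3 - 2 \left(3 + 4\right)\right) + \frac{27342}{25} = \left(3 - 14\right) + \frac{27342}{25} = -11 + \frac{27342}{25} = \frac{27067}{25}$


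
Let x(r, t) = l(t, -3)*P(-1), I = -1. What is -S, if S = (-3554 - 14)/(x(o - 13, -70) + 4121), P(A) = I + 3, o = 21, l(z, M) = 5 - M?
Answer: 3568/4137 ≈ 0.86246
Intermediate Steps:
P(A) = 2 (P(A) = -1 + 3 = 2)
x(r, t) = 16 (x(r, t) = (5 - 1*(-3))*2 = (5 + 3)*2 = 8*2 = 16)
S = -3568/4137 (S = (-3554 - 14)/(16 + 4121) = -3568/4137 ≈ -0.86246)
-S = -1*(-3568/4137) = 3568/4137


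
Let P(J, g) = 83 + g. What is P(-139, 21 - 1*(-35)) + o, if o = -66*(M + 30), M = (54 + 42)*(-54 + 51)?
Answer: 17167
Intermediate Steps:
M = -288 (M = 96*(-3) = -288)
o = 17028 (o = -66*(-288 + 30) = -66*(-258) = 17028)
P(-139, 21 - 1*(-35)) + o = (83 + (21 - 1*(-35))) + 17028 = (83 + (21 + 35)) + 17028 = (83 + 56) + 17028 = 139 + 17028 = 17167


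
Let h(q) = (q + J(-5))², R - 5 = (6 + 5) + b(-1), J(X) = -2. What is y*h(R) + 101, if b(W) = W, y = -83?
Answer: -13926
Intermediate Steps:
R = 15 (R = 5 + ((6 + 5) - 1) = 5 + (11 - 1) = 5 + 10 = 15)
h(q) = (-2 + q)² (h(q) = (q - 2)² = (-2 + q)²)
y*h(R) + 101 = -83*(-2 + 15)² + 101 = -83*13² + 101 = -83*169 + 101 = -14027 + 101 = -13926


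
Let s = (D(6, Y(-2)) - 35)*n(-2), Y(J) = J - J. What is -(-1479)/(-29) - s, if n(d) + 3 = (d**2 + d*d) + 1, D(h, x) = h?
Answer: 123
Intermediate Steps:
Y(J) = 0
n(d) = -2 + 2*d**2 (n(d) = -3 + ((d**2 + d*d) + 1) = -3 + ((d**2 + d**2) + 1) = -3 + (2*d**2 + 1) = -3 + (1 + 2*d**2) = -2 + 2*d**2)
s = -174 (s = (6 - 35)*(-2 + 2*(-2)**2) = -29*(-2 + 2*4) = -29*(-2 + 8) = -29*6 = -174)
-(-1479)/(-29) - s = -(-1479)/(-29) - 1*(-174) = -(-1479)*(-1)/29 + 174 = -51*1 + 174 = -51 + 174 = 123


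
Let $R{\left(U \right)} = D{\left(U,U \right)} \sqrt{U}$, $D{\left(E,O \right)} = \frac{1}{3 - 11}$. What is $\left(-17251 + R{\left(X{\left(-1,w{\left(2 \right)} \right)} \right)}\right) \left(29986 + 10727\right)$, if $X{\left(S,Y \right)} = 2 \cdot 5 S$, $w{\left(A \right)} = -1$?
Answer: $-702339963 - \frac{40713 i \sqrt{10}}{8} \approx -7.0234 \cdot 10^{8} - 16093.0 i$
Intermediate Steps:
$D{\left(E,O \right)} = - \frac{1}{8}$ ($D{\left(E,O \right)} = \frac{1}{-8} = - \frac{1}{8}$)
$X{\left(S,Y \right)} = 10 S$
$R{\left(U \right)} = - \frac{\sqrt{U}}{8}$
$\left(-17251 + R{\left(X{\left(-1,w{\left(2 \right)} \right)} \right)}\right) \left(29986 + 10727\right) = \left(-17251 - \frac{\sqrt{10 \left(-1\right)}}{8}\right) \left(29986 + 10727\right) = \left(-17251 - \frac{\sqrt{-10}}{8}\right) 40713 = \left(-17251 - \frac{i \sqrt{10}}{8}\right) 40713 = -702339963 - \frac{40713 i \sqrt{10}}{8}$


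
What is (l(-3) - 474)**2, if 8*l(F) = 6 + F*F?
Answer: 14265729/64 ≈ 2.2290e+5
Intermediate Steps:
l(F) = 3/4 + F**2/8 (l(F) = (6 + F*F)/8 = (6 + F**2)/8 = 3/4 + F**2/8)
(l(-3) - 474)**2 = ((3/4 + (1/8)*(-3)**2) - 474)**2 = ((3/4 + (1/8)*9) - 474)**2 = ((3/4 + 9/8) - 474)**2 = (15/8 - 474)**2 = (-3777/8)**2 = 14265729/64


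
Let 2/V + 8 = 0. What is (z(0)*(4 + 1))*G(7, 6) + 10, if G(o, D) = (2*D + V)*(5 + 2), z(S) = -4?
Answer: -1635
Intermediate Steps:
V = -¼ (V = 2/(-8 + 0) = 2/(-8) = 2*(-⅛) = -¼ ≈ -0.25000)
G(o, D) = -7/4 + 14*D (G(o, D) = (2*D - ¼)*(5 + 2) = (-¼ + 2*D)*7 = -7/4 + 14*D)
(z(0)*(4 + 1))*G(7, 6) + 10 = (-4*(4 + 1))*(-7/4 + 14*6) + 10 = (-4*5)*(-7/4 + 84) + 10 = -20*329/4 + 10 = -1645 + 10 = -1635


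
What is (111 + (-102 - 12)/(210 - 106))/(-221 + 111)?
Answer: -1143/1144 ≈ -0.99913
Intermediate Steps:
(111 + (-102 - 12)/(210 - 106))/(-221 + 111) = (111 - 114/104)/(-110) = (111 - 114*1/104)*(-1/110) = (111 - 57/52)*(-1/110) = (5715/52)*(-1/110) = -1143/1144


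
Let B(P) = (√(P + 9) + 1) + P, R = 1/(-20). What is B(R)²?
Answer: 3941/400 + 19*√895/100 ≈ 15.537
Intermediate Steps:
R = -1/20 ≈ -0.050000
B(P) = 1 + P + √(9 + P) (B(P) = (√(9 + P) + 1) + P = (1 + √(9 + P)) + P = 1 + P + √(9 + P))
B(R)² = (1 - 1/20 + √(9 - 1/20))² = (1 - 1/20 + √(179/20))² = (1 - 1/20 + √895/10)² = (19/20 + √895/10)²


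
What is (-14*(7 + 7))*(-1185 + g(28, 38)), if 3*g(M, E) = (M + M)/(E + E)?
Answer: 13236076/57 ≈ 2.3221e+5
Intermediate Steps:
g(M, E) = M/(3*E) (g(M, E) = ((M + M)/(E + E))/3 = ((2*M)/((2*E)))/3 = ((2*M)*(1/(2*E)))/3 = (M/E)/3 = M/(3*E))
(-14*(7 + 7))*(-1185 + g(28, 38)) = (-14*(7 + 7))*(-1185 + (⅓)*28/38) = (-14*14)*(-1185 + (⅓)*28*(1/38)) = -196*(-1185 + 14/57) = -196*(-67531/57) = 13236076/57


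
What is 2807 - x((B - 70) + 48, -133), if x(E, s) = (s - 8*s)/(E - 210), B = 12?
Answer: 618471/220 ≈ 2811.2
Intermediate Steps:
x(E, s) = -7*s/(-210 + E) (x(E, s) = (-7*s)/(-210 + E) = -7*s/(-210 + E))
2807 - x((B - 70) + 48, -133) = 2807 - (-7)*(-133)/(-210 + ((12 - 70) + 48)) = 2807 - (-7)*(-133)/(-210 + (-58 + 48)) = 2807 - (-7)*(-133)/(-210 - 10) = 2807 - (-7)*(-133)/(-220) = 2807 - (-7)*(-133)*(-1)/220 = 2807 - 1*(-931/220) = 2807 + 931/220 = 618471/220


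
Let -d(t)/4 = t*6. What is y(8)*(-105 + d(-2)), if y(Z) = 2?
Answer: -114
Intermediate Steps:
d(t) = -24*t (d(t) = -4*t*6 = -24*t)
y(8)*(-105 + d(-2)) = 2*(-105 - 24*(-2)) = 2*(-105 + 48) = 2*(-57) = -114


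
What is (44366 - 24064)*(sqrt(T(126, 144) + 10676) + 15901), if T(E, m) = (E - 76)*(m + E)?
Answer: 322822102 + 81208*sqrt(1511) ≈ 3.2598e+8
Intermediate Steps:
T(E, m) = (-76 + E)*(E + m)
(44366 - 24064)*(sqrt(T(126, 144) + 10676) + 15901) = (44366 - 24064)*(sqrt((126**2 - 76*126 - 76*144 + 126*144) + 10676) + 15901) = 20302*(sqrt((15876 - 9576 - 10944 + 18144) + 10676) + 15901) = 20302*(sqrt(13500 + 10676) + 15901) = 20302*(sqrt(24176) + 15901) = 20302*(4*sqrt(1511) + 15901) = 20302*(15901 + 4*sqrt(1511)) = 322822102 + 81208*sqrt(1511)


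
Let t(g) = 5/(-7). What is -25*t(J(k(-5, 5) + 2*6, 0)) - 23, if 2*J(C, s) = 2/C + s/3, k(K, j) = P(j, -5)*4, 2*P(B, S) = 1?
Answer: -36/7 ≈ -5.1429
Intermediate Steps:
P(B, S) = ½ (P(B, S) = (½)*1 = ½)
k(K, j) = 2 (k(K, j) = (½)*4 = 2)
J(C, s) = 1/C + s/6 (J(C, s) = (2/C + s/3)/2 = 1/C + s/6)
t(g) = -5/7 (t(g) = 5*(-⅐) = -5/7)
-25*t(J(k(-5, 5) + 2*6, 0)) - 23 = -25*(-5/7) - 23 = 125/7 - 23 = -36/7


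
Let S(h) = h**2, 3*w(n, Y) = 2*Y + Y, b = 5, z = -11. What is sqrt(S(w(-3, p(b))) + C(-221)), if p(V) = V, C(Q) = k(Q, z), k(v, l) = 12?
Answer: sqrt(37) ≈ 6.0828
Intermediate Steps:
C(Q) = 12
w(n, Y) = Y (w(n, Y) = (2*Y + Y)/3 = (3*Y)/3 = Y)
sqrt(S(w(-3, p(b))) + C(-221)) = sqrt(5**2 + 12) = sqrt(25 + 12) = sqrt(37)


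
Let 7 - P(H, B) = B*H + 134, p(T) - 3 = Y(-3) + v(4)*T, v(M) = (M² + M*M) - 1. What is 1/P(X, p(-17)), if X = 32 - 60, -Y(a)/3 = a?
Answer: -1/14547 ≈ -6.8743e-5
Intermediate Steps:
Y(a) = -3*a
v(M) = -1 + 2*M² (v(M) = (M² + M²) - 1 = 2*M² - 1 = -1 + 2*M²)
X = -28
p(T) = 12 + 31*T (p(T) = 3 + (-3*(-3) + (-1 + 2*4²)*T) = 3 + (9 + (-1 + 2*16)*T) = 3 + (9 + (-1 + 32)*T) = 3 + (9 + 31*T) = 12 + 31*T)
P(H, B) = -127 - B*H (P(H, B) = 7 - (B*H + 134) = 7 - (134 + B*H) = 7 + (-134 - B*H) = -127 - B*H)
1/P(X, p(-17)) = 1/(-127 - 1*(12 + 31*(-17))*(-28)) = 1/(-127 - 1*(12 - 527)*(-28)) = 1/(-127 - 1*(-515)*(-28)) = 1/(-127 - 14420) = 1/(-14547) = -1/14547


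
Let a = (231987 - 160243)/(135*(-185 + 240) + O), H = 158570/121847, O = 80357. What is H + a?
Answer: 11330691454/5347986677 ≈ 2.1187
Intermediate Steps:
H = 158570/121847 (H = 158570*(1/121847) = 158570/121847 ≈ 1.3014)
a = 35872/43891 (a = (231987 - 160243)/(135*(-185 + 240) + 80357) = 71744/(135*55 + 80357) = 71744/(7425 + 80357) = 71744/87782 = 71744*(1/87782) = 35872/43891 ≈ 0.81730)
H + a = 158570/121847 + 35872/43891 = 11330691454/5347986677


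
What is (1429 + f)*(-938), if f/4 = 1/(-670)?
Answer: -6701982/5 ≈ -1.3404e+6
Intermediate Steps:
f = -2/335 (f = 4/(-670) = 4*(-1/670) = -2/335 ≈ -0.0059702)
(1429 + f)*(-938) = (1429 - 2/335)*(-938) = (478713/335)*(-938) = -6701982/5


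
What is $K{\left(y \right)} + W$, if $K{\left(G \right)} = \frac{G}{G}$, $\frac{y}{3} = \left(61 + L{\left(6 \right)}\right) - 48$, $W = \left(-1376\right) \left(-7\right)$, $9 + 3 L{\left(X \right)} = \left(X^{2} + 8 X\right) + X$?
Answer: $9633$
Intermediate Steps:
$L{\left(X \right)} = -3 + 3 X + \frac{X^{2}}{3}$ ($L{\left(X \right)} = -3 + \frac{\left(X^{2} + 8 X\right) + X}{3} = -3 + \frac{X^{2} + 9 X}{3} = -3 + \left(3 X + \frac{X^{2}}{3}\right) = -3 + 3 X + \frac{X^{2}}{3}$)
$W = 9632$
$y = 120$ ($y = 3 \left(\left(61 + \left(-3 + 3 \cdot 6 + \frac{6^{2}}{3}\right)\right) - 48\right) = 3 \left(\left(61 + \left(-3 + 18 + \frac{1}{3} \cdot 36\right)\right) - 48\right) = 3 \left(\left(61 + \left(-3 + 18 + 12\right)\right) - 48\right) = 3 \left(\left(61 + 27\right) - 48\right) = 3 \left(88 - 48\right) = 3 \cdot 40 = 120$)
$K{\left(G \right)} = 1$
$K{\left(y \right)} + W = 1 + 9632 = 9633$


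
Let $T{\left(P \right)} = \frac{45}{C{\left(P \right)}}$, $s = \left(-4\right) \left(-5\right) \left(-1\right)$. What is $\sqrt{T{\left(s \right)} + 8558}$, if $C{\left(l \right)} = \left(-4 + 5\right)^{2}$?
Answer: $\sqrt{8603} \approx 92.752$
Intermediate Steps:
$C{\left(l \right)} = 1$ ($C{\left(l \right)} = 1^{2} = 1$)
$s = -20$ ($s = 20 \left(-1\right) = -20$)
$T{\left(P \right)} = 45$ ($T{\left(P \right)} = \frac{45}{1} = 45 \cdot 1 = 45$)
$\sqrt{T{\left(s \right)} + 8558} = \sqrt{45 + 8558} = \sqrt{8603}$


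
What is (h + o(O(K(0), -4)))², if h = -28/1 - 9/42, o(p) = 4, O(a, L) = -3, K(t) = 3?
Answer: 114921/196 ≈ 586.33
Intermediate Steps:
h = -395/14 (h = -28*1 - 9*1/42 = -28 - 3/14 = -395/14 ≈ -28.214)
(h + o(O(K(0), -4)))² = (-395/14 + 4)² = (-339/14)² = 114921/196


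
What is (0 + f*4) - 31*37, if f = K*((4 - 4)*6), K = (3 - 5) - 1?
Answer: -1147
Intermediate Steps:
K = -3 (K = -2 - 1 = -3)
f = 0 (f = -3*(4 - 4)*6 = -0*6 = -3*0 = 0)
(0 + f*4) - 31*37 = (0 + 0*4) - 31*37 = (0 + 0) - 1147 = 0 - 1147 = -1147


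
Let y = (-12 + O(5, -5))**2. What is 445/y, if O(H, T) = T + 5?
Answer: 445/144 ≈ 3.0903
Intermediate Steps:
O(H, T) = 5 + T
y = 144 (y = (-12 + (5 - 5))**2 = (-12 + 0)**2 = (-12)**2 = 144)
445/y = 445/144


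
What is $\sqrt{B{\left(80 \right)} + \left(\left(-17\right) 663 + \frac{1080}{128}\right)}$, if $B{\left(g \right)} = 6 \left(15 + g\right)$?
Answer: $\frac{3 i \sqrt{19009}}{4} \approx 103.4 i$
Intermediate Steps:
$B{\left(g \right)} = 90 + 6 g$
$\sqrt{B{\left(80 \right)} + \left(\left(-17\right) 663 + \frac{1080}{128}\right)} = \sqrt{\left(90 + 6 \cdot 80\right) + \left(\left(-17\right) 663 + \frac{1080}{128}\right)} = \sqrt{\left(90 + 480\right) + \left(-11271 + 1080 \cdot \frac{1}{128}\right)} = \sqrt{570 + \left(-11271 + \frac{135}{16}\right)} = \sqrt{570 - \frac{180201}{16}} = \sqrt{- \frac{171081}{16}} = \frac{3 i \sqrt{19009}}{4}$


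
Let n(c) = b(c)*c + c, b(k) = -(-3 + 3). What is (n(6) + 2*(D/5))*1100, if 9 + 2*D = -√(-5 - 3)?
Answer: 4620 - 440*I*√2 ≈ 4620.0 - 622.25*I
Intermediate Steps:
b(k) = 0 (b(k) = -1*0 = 0)
D = -9/2 - I*√2 (D = -9/2 + (-√(-5 - 3))/2 = -9/2 + (-√(-8))/2 = -9/2 + (-2*I*√2)/2 = -9/2 - I*√2 ≈ -4.5 - 1.4142*I)
n(c) = c (n(c) = 0*c + c = 0 + c = c)
(n(6) + 2*(D/5))*1100 = (6 + 2*((-9/2 - I*√2)/5))*1100 = (6 + 2*((-9/2 - I*√2)*(⅕)))*1100 = (6 + 2*(-9/10 - I*√2/5))*1100 = (6 + (-9/5 - 2*I*√2/5))*1100 = (21/5 - 2*I*√2/5)*1100 = 4620 - 440*I*√2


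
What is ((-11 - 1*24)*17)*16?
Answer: -9520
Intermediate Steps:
((-11 - 1*24)*17)*16 = ((-11 - 24)*17)*16 = -35*17*16 = -595*16 = -9520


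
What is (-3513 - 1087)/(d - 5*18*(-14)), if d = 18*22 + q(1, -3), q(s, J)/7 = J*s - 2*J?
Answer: -4600/1677 ≈ -2.7430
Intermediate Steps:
q(s, J) = -14*J + 7*J*s (q(s, J) = 7*(J*s - 2*J) = 7*(-2*J + J*s) = -14*J + 7*J*s)
d = 417 (d = 18*22 + 7*(-3)*(-2 + 1) = 396 + 7*(-3)*(-1) = 396 + 21 = 417)
(-3513 - 1087)/(d - 5*18*(-14)) = (-3513 - 1087)/(417 - 5*18*(-14)) = -4600/(417 - 90*(-14)) = -4600/(417 + 1260) = -4600/1677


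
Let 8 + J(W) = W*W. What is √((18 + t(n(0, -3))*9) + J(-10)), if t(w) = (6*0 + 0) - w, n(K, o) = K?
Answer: √110 ≈ 10.488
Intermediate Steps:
J(W) = -8 + W² (J(W) = -8 + W*W = -8 + W²)
t(w) = -w (t(w) = (0 + 0) - w = 0 - w = -w)
√((18 + t(n(0, -3))*9) + J(-10)) = √((18 - 1*0*9) + (-8 + (-10)²)) = √((18 + 0*9) + (-8 + 100)) = √((18 + 0) + 92) = √(18 + 92) = √110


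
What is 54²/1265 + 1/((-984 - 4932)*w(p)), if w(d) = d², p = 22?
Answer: 759046349/329284560 ≈ 2.3051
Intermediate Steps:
54²/1265 + 1/((-984 - 4932)*w(p)) = 54²/1265 + 1/((-984 - 4932)*(22²)) = 2916*(1/1265) + 1/(-5916*484) = 2916/1265 - 1/5916*1/484 = 2916/1265 - 1/2863344 = 759046349/329284560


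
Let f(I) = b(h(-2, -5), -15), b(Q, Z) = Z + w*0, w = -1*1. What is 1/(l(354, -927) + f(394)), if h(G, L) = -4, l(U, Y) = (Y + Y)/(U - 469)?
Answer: 115/129 ≈ 0.89147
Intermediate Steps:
w = -1
l(U, Y) = 2*Y/(-469 + U) (l(U, Y) = (2*Y)/(-469 + U) = 2*Y/(-469 + U))
b(Q, Z) = Z (b(Q, Z) = Z - 1*0 = Z + 0 = Z)
f(I) = -15
1/(l(354, -927) + f(394)) = 1/(2*(-927)/(-469 + 354) - 15) = 1/(2*(-927)/(-115) - 15) = 1/(2*(-927)*(-1/115) - 15) = 1/(1854/115 - 15) = 1/(129/115) = 115/129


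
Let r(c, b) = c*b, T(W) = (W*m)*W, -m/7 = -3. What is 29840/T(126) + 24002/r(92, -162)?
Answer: -11662709/7668108 ≈ -1.5209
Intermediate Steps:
m = 21 (m = -7*(-3) = 21)
T(W) = 21*W² (T(W) = (W*21)*W = (21*W)*W = 21*W²)
r(c, b) = b*c
29840/T(126) + 24002/r(92, -162) = 29840/((21*126²)) + 24002/((-162*92)) = 29840/((21*15876)) + 24002/(-14904) = 29840/333396 + 24002*(-1/14904) = 29840*(1/333396) - 12001/7452 = 7460/83349 - 12001/7452 = -11662709/7668108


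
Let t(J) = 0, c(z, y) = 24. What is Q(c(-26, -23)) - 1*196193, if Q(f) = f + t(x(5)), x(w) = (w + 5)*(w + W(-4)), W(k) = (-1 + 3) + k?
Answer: -196169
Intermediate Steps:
W(k) = 2 + k
x(w) = (-2 + w)*(5 + w) (x(w) = (w + 5)*(w + (2 - 4)) = (5 + w)*(w - 2) = (5 + w)*(-2 + w) = (-2 + w)*(5 + w))
Q(f) = f (Q(f) = f + 0 = f)
Q(c(-26, -23)) - 1*196193 = 24 - 1*196193 = 24 - 196193 = -196169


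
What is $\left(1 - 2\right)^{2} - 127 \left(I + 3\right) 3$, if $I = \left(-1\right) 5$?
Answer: $763$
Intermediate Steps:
$I = -5$
$\left(1 - 2\right)^{2} - 127 \left(I + 3\right) 3 = \left(1 - 2\right)^{2} - 127 \left(-5 + 3\right) 3 = \left(-1\right)^{2} - 127 \left(\left(-2\right) 3\right) = 1 - -762 = 1 + 762 = 763$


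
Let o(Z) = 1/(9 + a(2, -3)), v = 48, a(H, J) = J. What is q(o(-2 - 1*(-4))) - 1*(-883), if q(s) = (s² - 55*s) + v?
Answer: 33187/36 ≈ 921.86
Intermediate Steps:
o(Z) = ⅙ (o(Z) = 1/(9 - 3) = 1/6 = ⅙)
q(s) = 48 + s² - 55*s (q(s) = (s² - 55*s) + 48 = 48 + s² - 55*s)
q(o(-2 - 1*(-4))) - 1*(-883) = (48 + (⅙)² - 55*⅙) - 1*(-883) = (48 + 1/36 - 55/6) + 883 = 1399/36 + 883 = 33187/36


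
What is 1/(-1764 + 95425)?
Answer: 1/93661 ≈ 1.0677e-5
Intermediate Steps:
1/(-1764 + 95425) = 1/93661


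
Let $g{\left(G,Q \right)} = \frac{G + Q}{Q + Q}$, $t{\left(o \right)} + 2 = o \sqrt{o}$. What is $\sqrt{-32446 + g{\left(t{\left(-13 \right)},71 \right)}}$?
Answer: $\frac{\sqrt{-654231346 - 1846 i \sqrt{13}}}{142} \approx 0.00091626 - 180.13 i$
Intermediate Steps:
$t{\left(o \right)} = -2 + o^{\frac{3}{2}}$ ($t{\left(o \right)} = -2 + o \sqrt{o} = -2 + o^{\frac{3}{2}}$)
$g{\left(G,Q \right)} = \frac{G + Q}{2 Q}$
$\sqrt{-32446 + g{\left(t{\left(-13 \right)},71 \right)}} = \sqrt{-32446 + \frac{\left(-2 + \left(-13\right)^{\frac{3}{2}}\right) + 71}{2 \cdot 71}} = \sqrt{-32446 + \frac{1}{2} \cdot \frac{1}{71} \left(\left(-2 - 13 i \sqrt{13}\right) + 71\right)} = \sqrt{-32446 + \frac{1}{2} \cdot \frac{1}{71} \left(69 - 13 i \sqrt{13}\right)} = \sqrt{-32446 + \left(\frac{69}{142} - \frac{13 i \sqrt{13}}{142}\right)} = \sqrt{- \frac{4607263}{142} - \frac{13 i \sqrt{13}}{142}}$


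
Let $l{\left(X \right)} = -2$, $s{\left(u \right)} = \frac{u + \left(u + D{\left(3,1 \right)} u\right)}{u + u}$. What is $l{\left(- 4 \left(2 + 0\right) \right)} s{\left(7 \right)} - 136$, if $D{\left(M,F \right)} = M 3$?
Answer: $-147$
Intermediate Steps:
$D{\left(M,F \right)} = 3 M$
$s{\left(u \right)} = \frac{11}{2}$ ($s{\left(u \right)} = \frac{u + \left(u + 3 \cdot 3 u\right)}{u + u} = \frac{u + \left(u + 9 u\right)}{2 u} = \left(u + 10 u\right) \frac{1}{2 u} = 11 u \frac{1}{2 u} = \frac{11}{2}$)
$l{\left(- 4 \left(2 + 0\right) \right)} s{\left(7 \right)} - 136 = \left(-2\right) \frac{11}{2} - 136 = -11 - 136 = -147$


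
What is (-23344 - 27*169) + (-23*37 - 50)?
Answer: -28808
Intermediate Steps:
(-23344 - 27*169) + (-23*37 - 50) = (-23344 - 4563) + (-851 - 50) = -27907 - 901 = -28808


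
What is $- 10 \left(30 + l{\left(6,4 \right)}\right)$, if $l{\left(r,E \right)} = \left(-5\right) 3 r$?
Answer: $600$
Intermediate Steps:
$l{\left(r,E \right)} = - 15 r$
$- 10 \left(30 + l{\left(6,4 \right)}\right) = - 10 \left(30 - 90\right) = \left(-10\right) \left(-60\right) = 600$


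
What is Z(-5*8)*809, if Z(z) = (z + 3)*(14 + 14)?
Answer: -838124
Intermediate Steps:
Z(z) = 84 + 28*z (Z(z) = (3 + z)*28 = 84 + 28*z)
Z(-5*8)*809 = (84 + 28*(-5*8))*809 = (84 + 28*(-40))*809 = (84 - 1120)*809 = -1036*809 = -838124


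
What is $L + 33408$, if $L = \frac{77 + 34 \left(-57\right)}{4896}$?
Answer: $\frac{163563707}{4896} \approx 33408.0$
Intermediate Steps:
$L = - \frac{1861}{4896}$ ($L = \left(77 - 1938\right) \frac{1}{4896} = \left(-1861\right) \frac{1}{4896} = - \frac{1861}{4896} \approx -0.38011$)
$L + 33408 = - \frac{1861}{4896} + 33408 = \frac{163563707}{4896}$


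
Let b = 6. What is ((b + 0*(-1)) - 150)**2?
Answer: 20736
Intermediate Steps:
((b + 0*(-1)) - 150)**2 = ((6 + 0*(-1)) - 150)**2 = ((6 + 0) - 150)**2 = (6 - 150)**2 = (-144)**2 = 20736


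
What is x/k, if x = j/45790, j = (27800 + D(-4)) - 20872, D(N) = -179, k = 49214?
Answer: 6749/2253509060 ≈ 2.9949e-6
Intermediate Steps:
j = 6749 (j = (27800 - 179) - 20872 = 27621 - 20872 = 6749)
x = 6749/45790 ≈ 0.14739
x/k = (6749/45790)/49214 = (6749/45790)*(1/49214) = 6749/2253509060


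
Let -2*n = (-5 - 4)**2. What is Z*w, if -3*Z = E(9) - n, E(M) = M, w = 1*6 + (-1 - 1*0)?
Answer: -165/2 ≈ -82.500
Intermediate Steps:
w = 5 (w = 6 + (-1 + 0) = 6 - 1 = 5)
n = -81/2 (n = -(-5 - 4)**2/2 = -1/2*(-9)**2 = -1/2*81 = -81/2 ≈ -40.500)
Z = -33/2 (Z = -(9 - 1*(-81/2))/3 = -(9 + 81/2)/3 = -1/3*99/2 = -33/2 ≈ -16.500)
Z*w = -33/2*5 = -165/2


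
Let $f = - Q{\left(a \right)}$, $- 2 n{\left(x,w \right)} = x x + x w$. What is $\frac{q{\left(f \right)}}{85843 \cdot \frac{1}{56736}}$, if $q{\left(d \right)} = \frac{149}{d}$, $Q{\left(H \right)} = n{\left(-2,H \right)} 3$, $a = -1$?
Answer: $\frac{939296}{85843} \approx 10.942$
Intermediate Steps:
$n{\left(x,w \right)} = - \frac{x^{2}}{2} - \frac{w x}{2}$ ($n{\left(x,w \right)} = - \frac{x x + x w}{2} = - \frac{x^{2} + w x}{2} = - \frac{x^{2}}{2} - \frac{w x}{2}$)
$Q{\left(H \right)} = -6 + 3 H$ ($Q{\left(H \right)} = \left(- \frac{1}{2}\right) \left(-2\right) \left(H - 2\right) 3 = \left(- \frac{1}{2}\right) \left(-2\right) \left(-2 + H\right) 3 = \left(-2 + H\right) 3 = -6 + 3 H$)
$f = 9$ ($f = - (-6 + 3 \left(-1\right)) = - (-6 - 3) = \left(-1\right) \left(-9\right) = 9$)
$\frac{q{\left(f \right)}}{85843 \cdot \frac{1}{56736}} = \frac{149 \cdot \frac{1}{9}}{85843 \cdot \frac{1}{56736}} = \frac{149}{9 \cdot \frac{85843}{56736}} = \frac{149}{9} \cdot \frac{56736}{85843} = \frac{939296}{85843}$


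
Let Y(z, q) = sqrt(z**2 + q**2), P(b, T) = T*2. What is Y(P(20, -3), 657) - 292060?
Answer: -292060 + 3*sqrt(47965) ≈ -2.9140e+5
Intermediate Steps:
P(b, T) = 2*T
Y(z, q) = sqrt(q**2 + z**2)
Y(P(20, -3), 657) - 292060 = sqrt(657**2 + (2*(-3))**2) - 292060 = sqrt(431649 + (-6)**2) - 292060 = sqrt(431649 + 36) - 292060 = sqrt(431685) - 292060 = 3*sqrt(47965) - 292060 = -292060 + 3*sqrt(47965)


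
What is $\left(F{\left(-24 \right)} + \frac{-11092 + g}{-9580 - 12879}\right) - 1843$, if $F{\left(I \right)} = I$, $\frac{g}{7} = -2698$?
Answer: $- \frac{41900975}{22459} \approx -1865.7$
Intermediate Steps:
$g = -18886$ ($g = 7 \left(-2698\right) = -18886$)
$\left(F{\left(-24 \right)} + \frac{-11092 + g}{-9580 - 12879}\right) - 1843 = \left(-24 + \frac{-11092 - 18886}{-9580 - 12879}\right) - 1843 = \left(-24 - \frac{29978}{-22459}\right) - 1843 = \left(-24 - - \frac{29978}{22459}\right) - 1843 = \left(-24 + \frac{29978}{22459}\right) - 1843 = - \frac{509038}{22459} - 1843 = - \frac{41900975}{22459}$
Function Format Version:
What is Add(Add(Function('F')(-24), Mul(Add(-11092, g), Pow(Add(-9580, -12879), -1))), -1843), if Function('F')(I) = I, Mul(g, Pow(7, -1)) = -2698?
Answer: Rational(-41900975, 22459) ≈ -1865.7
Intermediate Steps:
g = -18886 (g = Mul(7, -2698) = -18886)
Add(Add(Function('F')(-24), Mul(Add(-11092, g), Pow(Add(-9580, -12879), -1))), -1843) = Add(Add(-24, Mul(Add(-11092, -18886), Pow(Add(-9580, -12879), -1))), -1843) = Add(Add(-24, Mul(-29978, Pow(-22459, -1))), -1843) = Add(Add(-24, Mul(-29978, Rational(-1, 22459))), -1843) = Add(Add(-24, Rational(29978, 22459)), -1843) = Add(Rational(-509038, 22459), -1843) = Rational(-41900975, 22459)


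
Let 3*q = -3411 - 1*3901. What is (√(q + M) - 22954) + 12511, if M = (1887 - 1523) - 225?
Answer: -10443 + I*√20685/3 ≈ -10443.0 + 47.941*I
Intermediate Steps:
q = -7312/3 (q = (-3411 - 1*3901)/3 = (-3411 - 3901)/3 = (⅓)*(-7312) = -7312/3 ≈ -2437.3)
M = 139 (M = 364 - 225 = 139)
(√(q + M) - 22954) + 12511 = (√(-7312/3 + 139) - 22954) + 12511 = (√(-6895/3) - 22954) + 12511 = (I*√20685/3 - 22954) + 12511 = (-22954 + I*√20685/3) + 12511 = -10443 + I*√20685/3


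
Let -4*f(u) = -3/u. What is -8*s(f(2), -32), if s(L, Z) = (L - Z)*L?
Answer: -777/8 ≈ -97.125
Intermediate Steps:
f(u) = 3/(4*u) (f(u) = -(-3)/(4*u) = 3/(4*u))
s(L, Z) = L*(L - Z)
-8*s(f(2), -32) = -8*(¾)/2*((¾)/2 - 1*(-32)) = -8*(¾)*(½)*((¾)*(½) + 32) = -3*(3/8 + 32) = -3*259/8 = -8*777/64 = -777/8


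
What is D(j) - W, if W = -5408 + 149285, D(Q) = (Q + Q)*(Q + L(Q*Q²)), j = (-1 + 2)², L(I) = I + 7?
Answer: -143859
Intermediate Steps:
L(I) = 7 + I
j = 1 (j = 1² = 1)
D(Q) = 2*Q*(7 + Q + Q³) (D(Q) = (Q + Q)*(Q + (7 + Q*Q²)) = (2*Q)*(Q + (7 + Q³)) = (2*Q)*(7 + Q + Q³) = 2*Q*(7 + Q + Q³))
W = 143877
D(j) - W = 2*1*(7 + 1 + 1³) - 1*143877 = 2*1*(7 + 1 + 1) - 143877 = 2*1*9 - 143877 = 18 - 143877 = -143859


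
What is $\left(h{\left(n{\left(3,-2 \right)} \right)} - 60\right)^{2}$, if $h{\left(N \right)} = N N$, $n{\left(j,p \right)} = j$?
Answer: $2601$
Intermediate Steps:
$h{\left(N \right)} = N^{2}$
$\left(h{\left(n{\left(3,-2 \right)} \right)} - 60\right)^{2} = \left(3^{2} - 60\right)^{2} = \left(9 - 60\right)^{2} = \left(-51\right)^{2} = 2601$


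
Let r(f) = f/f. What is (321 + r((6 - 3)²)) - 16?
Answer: 306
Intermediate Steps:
r(f) = 1
(321 + r((6 - 3)²)) - 16 = (321 + 1) - 16 = 322 - 16 = 306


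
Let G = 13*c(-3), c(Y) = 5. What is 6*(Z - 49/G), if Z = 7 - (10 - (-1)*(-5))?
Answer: 486/65 ≈ 7.4769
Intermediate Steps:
G = 65 (G = 13*5 = 65)
Z = 2 (Z = 7 - (10 - 1*5) = 7 - (10 - 5) = 7 - 1*5 = 7 - 5 = 2)
6*(Z - 49/G) = 6*(2 - 49/65) = 6*(81/65) = 486/65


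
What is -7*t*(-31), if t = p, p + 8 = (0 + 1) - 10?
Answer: -3689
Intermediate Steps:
p = -17 (p = -8 + ((0 + 1) - 10) = -8 + (1 - 10) = -8 - 9 = -17)
t = -17
-7*t*(-31) = -7*(-17)*(-31) = 119*(-31) = -3689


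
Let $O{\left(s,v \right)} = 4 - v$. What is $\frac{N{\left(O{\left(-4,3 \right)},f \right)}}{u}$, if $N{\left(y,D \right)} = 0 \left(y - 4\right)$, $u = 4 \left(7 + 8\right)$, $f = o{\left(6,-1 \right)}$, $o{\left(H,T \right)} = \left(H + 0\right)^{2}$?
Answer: $0$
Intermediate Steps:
$o{\left(H,T \right)} = H^{2}$
$f = 36$ ($f = 6^{2} = 36$)
$u = 60$ ($u = 4 \cdot 15 = 60$)
$N{\left(y,D \right)} = 0$ ($N{\left(y,D \right)} = 0 \left(-4 + y\right) = 0$)
$\frac{N{\left(O{\left(-4,3 \right)},f \right)}}{u} = \frac{0}{60} = 0 \cdot \frac{1}{60} = 0$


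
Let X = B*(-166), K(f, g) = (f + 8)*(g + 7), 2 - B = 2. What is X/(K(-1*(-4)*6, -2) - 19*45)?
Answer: 0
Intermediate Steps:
B = 0 (B = 2 - 1*2 = 2 - 2 = 0)
K(f, g) = (7 + g)*(8 + f) (K(f, g) = (8 + f)*(7 + g) = (7 + g)*(8 + f))
X = 0 (X = 0*(-166) = 0)
X/(K(-1*(-4)*6, -2) - 19*45) = 0/((56 + 7*(-1*(-4)*6) + 8*(-2) + (-1*(-4)*6)*(-2)) - 19*45) = 0/((56 + 7*(4*6) - 16 + (4*6)*(-2)) - 855) = 0/((56 + 7*24 - 16 + 24*(-2)) - 855) = 0/((56 + 168 - 16 - 48) - 855) = 0/(160 - 855) = 0/(-695) = 0*(-1/695) = 0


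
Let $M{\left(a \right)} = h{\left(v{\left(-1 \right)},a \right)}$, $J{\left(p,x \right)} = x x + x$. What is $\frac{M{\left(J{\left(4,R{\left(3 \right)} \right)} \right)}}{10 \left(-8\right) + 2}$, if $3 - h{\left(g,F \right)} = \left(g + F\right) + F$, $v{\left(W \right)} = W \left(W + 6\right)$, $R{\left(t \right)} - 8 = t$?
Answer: $\frac{128}{39} \approx 3.2821$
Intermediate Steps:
$R{\left(t \right)} = 8 + t$
$v{\left(W \right)} = W \left(6 + W\right)$
$h{\left(g,F \right)} = 3 - g - 2 F$ ($h{\left(g,F \right)} = 3 - \left(\left(g + F\right) + F\right) = 3 - \left(\left(F + g\right) + F\right) = 3 - \left(g + 2 F\right) = 3 - g - 2 F$)
$J{\left(p,x \right)} = x + x^{2}$ ($J{\left(p,x \right)} = x^{2} + x = x + x^{2}$)
$M{\left(a \right)} = 8 - 2 a$ ($M{\left(a \right)} = 3 - - (6 - 1) - 2 a = 3 - \left(-1\right) 5 - 2 a = 3 - -5 - 2 a = 3 + 5 - 2 a = 8 - 2 a$)
$\frac{M{\left(J{\left(4,R{\left(3 \right)} \right)} \right)}}{10 \left(-8\right) + 2} = \frac{8 - 2 \left(8 + 3\right) \left(1 + \left(8 + 3\right)\right)}{10 \left(-8\right) + 2} = \frac{8 - 2 \cdot 11 \left(1 + 11\right)}{-80 + 2} = \frac{8 - 2 \cdot 11 \cdot 12}{-78} = \left(8 - 264\right) \left(- \frac{1}{78}\right) = \left(-256\right) \left(- \frac{1}{78}\right) = \frac{128}{39}$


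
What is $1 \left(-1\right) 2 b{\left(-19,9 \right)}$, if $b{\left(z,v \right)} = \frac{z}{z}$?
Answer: $-2$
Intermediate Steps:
$b{\left(z,v \right)} = 1$
$1 \left(-1\right) 2 b{\left(-19,9 \right)} = 1 \left(-1\right) 2 \cdot 1 = \left(-1\right) 2 \cdot 1 = \left(-2\right) 1 = -2$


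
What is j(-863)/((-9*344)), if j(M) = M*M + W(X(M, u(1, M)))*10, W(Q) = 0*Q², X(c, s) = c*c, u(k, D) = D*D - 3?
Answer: -744769/3096 ≈ -240.56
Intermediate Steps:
u(k, D) = -3 + D² (u(k, D) = D² - 3 = -3 + D²)
X(c, s) = c²
W(Q) = 0
j(M) = M² (j(M) = M*M + 0*10 = M² + 0 = M²)
j(-863)/((-9*344)) = (-863)²/((-9*344)) = 744769/(-3096) = 744769*(-1/3096) = -744769/3096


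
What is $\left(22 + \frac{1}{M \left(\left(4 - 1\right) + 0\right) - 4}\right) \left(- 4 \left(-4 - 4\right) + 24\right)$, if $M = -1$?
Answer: $1224$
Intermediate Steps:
$\left(22 + \frac{1}{M \left(\left(4 - 1\right) + 0\right) - 4}\right) \left(- 4 \left(-4 - 4\right) + 24\right) = \left(22 + \frac{1}{- (\left(4 - 1\right) + 0) - 4}\right) \left(- 4 \left(-4 - 4\right) + 24\right) = \left(22 + \frac{1}{- (3 + 0) - 4}\right) \left(\left(-4\right) \left(-8\right) + 24\right) = \left(22 + \frac{1}{\left(-1\right) 3 - 4}\right) \left(32 + 24\right) = \left(22 + \frac{1}{-3 - 4}\right) 56 = \left(22 + \frac{1}{-7}\right) 56 = \left(22 - \frac{1}{7}\right) 56 = \frac{153}{7} \cdot 56 = 1224$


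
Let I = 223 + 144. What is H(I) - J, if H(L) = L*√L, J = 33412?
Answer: -33412 + 367*√367 ≈ -26381.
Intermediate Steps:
I = 367
H(L) = L^(3/2)
H(I) - J = 367^(3/2) - 1*33412 = 367*√367 - 33412 = -33412 + 367*√367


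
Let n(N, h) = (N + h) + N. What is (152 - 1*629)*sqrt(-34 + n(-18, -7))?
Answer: -477*I*sqrt(77) ≈ -4185.7*I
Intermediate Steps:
n(N, h) = h + 2*N
(152 - 1*629)*sqrt(-34 + n(-18, -7)) = (152 - 1*629)*sqrt(-34 + (-7 + 2*(-18))) = (152 - 629)*sqrt(-34 + (-7 - 36)) = -477*sqrt(-34 - 43) = -477*I*sqrt(77)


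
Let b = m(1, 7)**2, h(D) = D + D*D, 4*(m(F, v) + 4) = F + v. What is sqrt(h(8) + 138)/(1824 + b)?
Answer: sqrt(210)/1828 ≈ 0.0079274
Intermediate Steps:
m(F, v) = -4 + F/4 + v/4 (m(F, v) = -4 + (F + v)/4 = -4 + (F/4 + v/4) = -4 + F/4 + v/4)
h(D) = D + D**2
b = 4 (b = (-4 + (1/4)*1 + (1/4)*7)**2 = (-4 + 1/4 + 7/4)**2 = (-2)**2 = 4)
sqrt(h(8) + 138)/(1824 + b) = sqrt(8*(1 + 8) + 138)/(1824 + 4) = sqrt(8*9 + 138)/1828 = sqrt(72 + 138)/1828 = sqrt(210)/1828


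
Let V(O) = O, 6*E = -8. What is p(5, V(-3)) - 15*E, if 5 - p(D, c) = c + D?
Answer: 23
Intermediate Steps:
E = -4/3 (E = (⅙)*(-8) = -4/3 ≈ -1.3333)
p(D, c) = 5 - D - c (p(D, c) = 5 - (c + D) = 5 - (D + c) = 5 + (-D - c) = 5 - D - c)
p(5, V(-3)) - 15*E = (5 - 1*5 - 1*(-3)) - 15*(-4/3) = (5 - 5 + 3) + 20 = 3 + 20 = 23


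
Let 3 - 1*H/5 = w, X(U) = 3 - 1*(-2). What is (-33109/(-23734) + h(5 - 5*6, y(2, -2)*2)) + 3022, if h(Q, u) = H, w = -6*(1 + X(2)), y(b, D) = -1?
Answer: 76385387/23734 ≈ 3218.4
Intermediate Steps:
X(U) = 5 (X(U) = 3 + 2 = 5)
w = -36 (w = -6*(1 + 5) = -6*6 = -36)
H = 195 (H = 15 - 5*(-36) = 15 + 180 = 195)
h(Q, u) = 195
(-33109/(-23734) + h(5 - 5*6, y(2, -2)*2)) + 3022 = (-33109/(-23734) + 195) + 3022 = (-33109*(-1/23734) + 195) + 3022 = (33109/23734 + 195) + 3022 = 4661239/23734 + 3022 = 76385387/23734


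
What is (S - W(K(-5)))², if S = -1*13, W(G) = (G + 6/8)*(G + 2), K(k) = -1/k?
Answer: 2277081/10000 ≈ 227.71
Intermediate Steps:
W(G) = (2 + G)*(¾ + G) (W(G) = (G + 6*(⅛))*(2 + G) = (G + ¾)*(2 + G) = (¾ + G)*(2 + G) = (2 + G)*(¾ + G))
S = -13
(S - W(K(-5)))² = (-13 - (3/2 + (-1/(-5))² + 11*(-1/(-5))/4))² = (-13 - (3/2 + (-1*(-⅕))² + 11*(-1*(-⅕))/4))² = (-13 - (3/2 + (⅕)² + (11/4)*(⅕)))² = (-13 - (3/2 + 1/25 + 11/20))² = (-13 - 1*209/100)² = (-13 - 209/100)² = (-1509/100)² = 2277081/10000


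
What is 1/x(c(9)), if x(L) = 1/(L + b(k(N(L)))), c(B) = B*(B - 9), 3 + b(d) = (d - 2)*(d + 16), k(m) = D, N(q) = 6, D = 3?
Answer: 16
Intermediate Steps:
k(m) = 3
b(d) = -3 + (-2 + d)*(16 + d) (b(d) = -3 + (d - 2)*(d + 16) = -3 + (-2 + d)*(16 + d))
c(B) = B*(-9 + B)
x(L) = 1/(16 + L) (x(L) = 1/(L + (-35 + 3² + 14*3)) = 1/(L + (-35 + 9 + 42)) = 1/(L + 16) = 1/(16 + L))
1/x(c(9)) = 1/(1/(16 + 9*(-9 + 9))) = 1/(1/(16 + 9*0)) = 1/(1/(16 + 0)) = 1/(1/16) = 16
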